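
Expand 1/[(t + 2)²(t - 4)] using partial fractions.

Cover-up at t=4: C = 1/(4 + 2)² = 1/36. Cover-up at t=-2: B = 1/(-2 - 4) = -1/6. Comparing t² coeff: A = -C = -1/36
Result: (-1/36)/(t + 2) - (1/6)/(t + 2)² + (1/36)/(t - 4)


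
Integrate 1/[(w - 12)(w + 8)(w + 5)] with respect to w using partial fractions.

Cover-up: A = 1/340, B = 1/60, C = -1/51. Decomposition: (1/340)/(w - 12) + (1/60)/(w + 8) - (1/51)/(w + 5). Integrate each term: (1/340) ln|(w - 12)| + (1/60) ln|(w + 8)| - (1/51) ln|(w + 5)| + C


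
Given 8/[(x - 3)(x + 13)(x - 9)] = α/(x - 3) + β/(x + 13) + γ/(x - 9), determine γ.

Cover-up at x = 9: γ = 8/[(9 - 3)(9 + 13)] = 8/[(6)(22)] = 8/132 = 2/33


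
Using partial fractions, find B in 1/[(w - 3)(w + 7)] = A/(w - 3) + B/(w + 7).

Cover-up at w = -7: B = 1/(-7 - 3) = -1/10


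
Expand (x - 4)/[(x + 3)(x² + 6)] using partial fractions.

At x=-3: P = (1·(-3) - 4)/((-3)² + 6) = -7/15. Q = -P = 7/15, R = 1 - (-3)·P = -2/5
Result: (-7/15)/(x + 3) + ((7/15)x - 2/5)/(x² + 6)


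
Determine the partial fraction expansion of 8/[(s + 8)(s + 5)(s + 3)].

Using cover-up method: A = 8/15, B = -4/3, C = 4/5
Result: (8/15)/(s + 8) - (4/3)/(s + 5) + (4/5)/(s + 3)


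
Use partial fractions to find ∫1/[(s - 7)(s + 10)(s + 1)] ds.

Cover-up: A = 1/136, B = 1/153, C = -1/72. Decomposition: (1/136)/(s - 7) + (1/153)/(s + 10) - (1/72)/(s + 1). Integrate each term: (1/136) ln|(s - 7)| + (1/153) ln|(s + 10)| - (1/72) ln|(s + 1)| + C


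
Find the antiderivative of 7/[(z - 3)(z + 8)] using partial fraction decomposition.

Decompose: 7/[(z - 3)(z + 8)] = (7/11)/(z - 3) - (7/11)/(z + 8). Integrate each term: (7/11) ln|(z - 3)| - (7/11) ln|(z + 8)| + C


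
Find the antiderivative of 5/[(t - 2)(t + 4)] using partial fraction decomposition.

Decompose: 5/[(t - 2)(t + 4)] = (5/6)/(t - 2) - (5/6)/(t + 4). Integrate each term: (5/6) ln|(t - 2)| - (5/6) ln|(t + 4)| + C


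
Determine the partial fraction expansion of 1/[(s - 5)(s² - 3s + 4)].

Cover-up at s = 5: A = 1/(5² - 3·5 + 4) = 1/14. Then B = -A = -1/14, C = -A·(-3 + 5) = -1/7
Result: (1/14)/(s - 5) - ((1/14)s + 1/7)/(s² - 3s + 4)


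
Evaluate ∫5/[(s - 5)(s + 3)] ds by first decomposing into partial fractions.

Decompose: 5/[(s - 5)(s + 3)] = (5/8)/(s - 5) - (5/8)/(s + 3). Integrate each term: (5/8) ln|(s - 5)| - (5/8) ln|(s + 3)| + C


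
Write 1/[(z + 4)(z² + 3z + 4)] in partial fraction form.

Cover-up at z = -4: A = 1/((-4)² + 3·(-4) + 4) = 1/8. Then B = -A = -1/8, C = -A·(3 - 4) = 1/8
Result: (1/8)/(z + 4) - ((1/8)z - 1/8)/(z² + 3z + 4)


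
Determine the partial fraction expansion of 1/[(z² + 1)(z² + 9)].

Coefficient matching gives α = γ = 0, β = 1/(9-1) = 1/8, δ = -β = -1/8
Result: (1/8)/(z² + 1) - (1/8)/(z² + 9)


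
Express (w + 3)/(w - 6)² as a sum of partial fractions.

(w + 3) = α(w - 6) + β. At w = 6: β = 1·6 + 3 = 9. Coeff of w: α = 1
Result: 1/(w - 6) + 9/(w - 6)²


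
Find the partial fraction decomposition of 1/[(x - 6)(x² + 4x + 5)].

Cover-up at x = 6: A = 1/(6² + 4·6 + 5) = 1/65. Then B = -A = -1/65, C = -A·(4 + 6) = -2/13
Result: (1/65)/(x - 6) - ((1/65)x + 2/13)/(x² + 4x + 5)


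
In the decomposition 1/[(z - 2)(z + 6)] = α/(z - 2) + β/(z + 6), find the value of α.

Cover-up at z = 2: α = 1/(2 + 6) = 1/8


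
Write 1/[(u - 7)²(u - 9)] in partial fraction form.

Cover-up at u=9: R = 1/(9 - 7)² = 1/4. Cover-up at u=7: Q = 1/(7 - 9) = -1/2. Comparing u² coeff: P = -R = -1/4
Result: (-1/4)/(u - 7) - (1/2)/(u - 7)² + (1/4)/(u - 9)


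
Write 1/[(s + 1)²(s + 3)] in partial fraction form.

Cover-up at s=-3: C = 1/(-3 + 1)² = 1/4. Cover-up at s=-1: B = 1/(-1 + 3) = 1/2. Comparing s² coeff: A = -C = -1/4
Result: (-1/4)/(s + 1) + (1/2)/(s + 1)² + (1/4)/(s + 3)


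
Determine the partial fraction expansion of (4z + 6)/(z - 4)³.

(4z + 6) = A(z - 4)² + B(z - 4) + C. At z = 4: C = 4·4 + 6 = 22. Coefficients: A = 0, B = 4
Result: 4/(z - 4)² + 22/(z - 4)³


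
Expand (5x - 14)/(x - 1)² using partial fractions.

(5x - 14) = A(x - 1) + B. At x = 1: B = 5·1 - 14 = -9. Coeff of x: A = 5
Result: 5/(x - 1) - 9/(x - 1)²


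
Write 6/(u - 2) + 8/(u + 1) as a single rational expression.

Common denominator (u - 2)(u + 1). Numerator: 6(u + 1) + 8(u - 2) = (6u + 6) + (8u - 16) = 14u - 10
Result: (14u - 10)/[(u - 2)(u + 1)]


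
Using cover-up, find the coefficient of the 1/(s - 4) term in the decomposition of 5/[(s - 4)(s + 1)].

Cover (s - 4), set s=4: 5/((s + 1) at s=4) = 5/(5) = 1


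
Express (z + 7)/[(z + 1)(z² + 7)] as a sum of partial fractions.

At z=-1: α = (1·(-1) + 7)/((-1)² + 7) = 3/4. β = -α = -3/4, γ = 1 - (-1)·α = 7/4
Result: (3/4)/(z + 1) - ((3/4)z - 7/4)/(z² + 7)


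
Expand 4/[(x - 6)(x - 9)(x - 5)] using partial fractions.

Using cover-up method: α = -4/3, β = 1/3, γ = 1
Result: (-4/3)/(x - 6) + (1/3)/(x - 9) + 1/(x - 5)


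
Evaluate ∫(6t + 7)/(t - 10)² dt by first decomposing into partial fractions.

Decompose: α = 6, β = 6·10 + 7 = 67, so (6t + 7)/(t - 10)² = 6/(t - 10) + 67/(t - 10)². Integrate: ∫ α/(t - 10) dt = 6 ln|(t - 10)|; ∫ β/(t - 10)² dt = -67/(t - 10). Sum: 6 ln|(t - 10)| - 67/(t - 10) + C


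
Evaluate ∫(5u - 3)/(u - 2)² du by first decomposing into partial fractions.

Decompose: A = 5, B = 5·2 - 3 = 7, so (5u - 3)/(u - 2)² = 5/(u - 2) + 7/(u - 2)². Integrate: ∫ A/(u - 2) du = 5 ln|(u - 2)|; ∫ B/(u - 2)² du = -7/(u - 2). Sum: 5 ln|(u - 2)| - 7/(u - 2) + C


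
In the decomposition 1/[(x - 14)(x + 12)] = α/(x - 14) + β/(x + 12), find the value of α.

Cover-up at x = 14: α = 1/(14 + 12) = 1/26


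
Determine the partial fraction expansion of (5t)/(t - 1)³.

(5t) = P(t - 1)² + Q(t - 1) + R. At t = 1: R = 5·1 + 0 = 5. Coefficients: P = 0, Q = 5
Result: 5/(t - 1)² + 5/(t - 1)³


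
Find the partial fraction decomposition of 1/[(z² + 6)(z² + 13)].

Coefficient matching gives P = R = 0, Q = 1/(13-6) = 1/7, S = -Q = -1/7
Result: (1/7)/(z² + 6) - (1/7)/(z² + 13)


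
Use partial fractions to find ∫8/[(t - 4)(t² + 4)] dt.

Cover-up at t=4: P = 8/(4²+4) = 2/5. Coeff matching: Q = -2/5, R = -8/5. Decomposition: (2/5)/(t - 4) - ((2/5)t + 8/5)/(t² + 4). Integrate: linear → ln, quadratic → (1/2)ln + arctan: (2/5) ln|(t - 4)| - (1/5) ln(t² + 4) - (4/5) arctan(t/2) + C


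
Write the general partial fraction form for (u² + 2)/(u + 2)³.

Repeated linear factor (power 3): A/(u + 2) + B/(u + 2)² + C/(u + 2)³


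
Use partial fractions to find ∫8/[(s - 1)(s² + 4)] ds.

Cover-up at s=1: A = 8/(1²+4) = 8/5. Coeff matching: B = -8/5, C = -8/5. Decomposition: (8/5)/(s - 1) - ((8/5)s + 8/5)/(s² + 4). Integrate: linear → ln, quadratic → (1/2)ln + arctan: (8/5) ln|(s - 1)| - (4/5) ln(s² + 4) - (4/5) arctan(s/2) + C


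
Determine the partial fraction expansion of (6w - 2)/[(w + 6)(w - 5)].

At w=-6: A = (6·(-6) - 2)/(-6 - 5) = 38/11. At w=5: B = (6·5 - 2)/(5 + 6) = 28/11
Result: (38/11)/(w + 6) + (28/11)/(w - 5)


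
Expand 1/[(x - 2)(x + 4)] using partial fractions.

1/(x - 2)(x + 4) = P/(x - 2) + Q/(x + 4). P = 1/(2 + 4) = 1/6, Q = 1/(-4 - 2) = -1/6
Result: (1/6)/(x - 2) - (1/6)/(x + 4)


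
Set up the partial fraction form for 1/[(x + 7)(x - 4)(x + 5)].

Three distinct linear factors: A/(x + 7) + B/(x - 4) + C/(x + 5)


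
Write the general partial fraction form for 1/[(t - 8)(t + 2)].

Distinct linear factors: P/(t - 8) + Q/(t + 2)


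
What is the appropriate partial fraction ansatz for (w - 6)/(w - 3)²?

Repeated linear factor: α/(w - 3) + β/(w - 3)²


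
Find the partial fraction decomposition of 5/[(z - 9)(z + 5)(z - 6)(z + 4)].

Using Heaviside cover-up: (5/546)/(z - 9) - (5/154)/(z + 5) - (1/66)/(z - 6) + (1/26)/(z + 4)


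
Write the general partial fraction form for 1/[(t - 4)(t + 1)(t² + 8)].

Two linear + quadratic: α/(t - 4) + β/(t + 1) + (γt + δ)/(t² + 8)


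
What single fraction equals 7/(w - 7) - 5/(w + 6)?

Common denominator (w - 7)(w + 6). Numerator: 7(w + 6) - 5(w - 7) = (7w + 42) - (5w - 35) = 2w + 77
Result: (2w + 77)/[(w - 7)(w + 6)]


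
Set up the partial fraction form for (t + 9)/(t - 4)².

Repeated linear factor: α/(t - 4) + β/(t - 4)²


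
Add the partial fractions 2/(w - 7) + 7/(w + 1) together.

Common denominator (w - 7)(w + 1). Numerator: 2(w + 1) + 7(w - 7) = (2w + 2) + (7w - 49) = 9w - 47
Result: (9w - 47)/[(w - 7)(w + 1)]


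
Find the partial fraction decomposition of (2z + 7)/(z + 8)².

(2z + 7) = A(z + 8) + B. At z = -8: B = 2·(-8) + 7 = -9. Coeff of z: A = 2
Result: 2/(z + 8) - 9/(z + 8)²


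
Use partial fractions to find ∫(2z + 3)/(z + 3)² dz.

Decompose: P = 2, Q = 2·(-3) + 3 = -3, so (2z + 3)/(z + 3)² = 2/(z + 3) - 3/(z + 3)². Integrate: ∫ P/(z + 3) dz = 2 ln|(z + 3)|; ∫ Q/(z + 3)² dz = 3/(z + 3). Sum: 2 ln|(z + 3)| + 3/(z + 3) + C


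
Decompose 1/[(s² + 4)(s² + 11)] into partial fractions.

Coefficient matching gives α = γ = 0, β = 1/(11-4) = 1/7, δ = -β = -1/7
Result: (1/7)/(s² + 4) - (1/7)/(s² + 11)


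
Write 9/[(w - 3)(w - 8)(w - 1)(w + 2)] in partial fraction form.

Using Heaviside cover-up: (-9/50)/(w - 3) + (9/350)/(w - 8) + (3/14)/(w - 1) - (3/50)/(w + 2)


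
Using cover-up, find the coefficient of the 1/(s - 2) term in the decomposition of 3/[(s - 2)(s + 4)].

Cover (s - 2), set s=2: 3/((s + 4) at s=2) = 3/(6) = 1/2


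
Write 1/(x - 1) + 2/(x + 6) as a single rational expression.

Common denominator (x - 1)(x + 6). Numerator: 1(x + 6) + 2(x - 1) = (x + 6) + (2x - 2) = 3x + 4
Result: (3x + 4)/[(x - 1)(x + 6)]


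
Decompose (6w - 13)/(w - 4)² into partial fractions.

(6w - 13) = A(w - 4) + B. At w = 4: B = 6·4 - 13 = 11. Coeff of w: A = 6
Result: 6/(w - 4) + 11/(w - 4)²


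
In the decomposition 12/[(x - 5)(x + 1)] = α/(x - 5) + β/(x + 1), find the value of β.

Cover-up at x = -1: β = 12/(-1 - 5) = -12/6 = -2


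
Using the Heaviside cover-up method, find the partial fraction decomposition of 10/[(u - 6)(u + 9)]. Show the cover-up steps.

Cover (u - 6): set u=6, get P = 10/(6 + 9) = 2/3. Cover (u + 9): set u=-9, get Q = 10/(-9 - 6) = -2/3.
Result: (2/3)/(u - 6) - (2/3)/(u + 9)


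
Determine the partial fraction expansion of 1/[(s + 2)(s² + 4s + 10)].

Cover-up at s = -2: P = 1/((-2)² + 4·(-2) + 10) = 1/6. Then Q = -P = -1/6, R = -P·(4 - 2) = -1/3
Result: (1/6)/(s + 2) - ((1/6)s + 1/3)/(s² + 4s + 10)


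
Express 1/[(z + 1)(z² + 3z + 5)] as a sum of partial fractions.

Cover-up at z = -1: P = 1/((-1)² + 3·(-1) + 5) = 1/3. Then Q = -P = -1/3, R = -P·(3 - 1) = -2/3
Result: (1/3)/(z + 1) - ((1/3)z + 2/3)/(z² + 3z + 5)


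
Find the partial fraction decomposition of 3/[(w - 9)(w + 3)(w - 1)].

Using cover-up method: α = 1/32, β = 1/16, γ = -3/32
Result: (1/32)/(w - 9) + (1/16)/(w + 3) - (3/32)/(w - 1)


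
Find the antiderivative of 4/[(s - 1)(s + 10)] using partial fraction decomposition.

Decompose: 4/[(s - 1)(s + 10)] = (4/11)/(s - 1) - (4/11)/(s + 10). Integrate each term: (4/11) ln|(s - 1)| - (4/11) ln|(s + 10)| + C


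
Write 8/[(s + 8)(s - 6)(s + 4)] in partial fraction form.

Using cover-up method: A = 1/7, B = 2/35, C = -1/5
Result: (1/7)/(s + 8) + (2/35)/(s - 6) - (1/5)/(s + 4)


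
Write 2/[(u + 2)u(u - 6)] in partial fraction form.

Using cover-up method: A = 1/8, B = -1/6, C = 1/24
Result: (1/8)/(u + 2) - (1/6)/u + (1/24)/(u - 6)


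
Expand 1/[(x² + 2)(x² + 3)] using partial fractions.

Coefficient matching gives P = R = 0, Q = 1/(3-2) = 1, S = -Q = -1
Result: 1/(x² + 2) - 1/(x² + 3)


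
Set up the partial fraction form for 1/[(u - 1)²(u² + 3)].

Repeated linear + quadratic: P/(u - 1) + Q/(u - 1)² + (Ru + S)/(u² + 3)


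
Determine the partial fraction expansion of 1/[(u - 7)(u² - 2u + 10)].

Cover-up at u = 7: A = 1/(7² - 2·7 + 10) = 1/45. Then B = -A = -1/45, C = -A·(-2 + 7) = -1/9
Result: (1/45)/(u - 7) - ((1/45)u + 1/9)/(u² - 2u + 10)


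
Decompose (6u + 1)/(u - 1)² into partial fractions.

(6u + 1) = P(u - 1) + Q. At u = 1: Q = 6·1 + 1 = 7. Coeff of u: P = 6
Result: 6/(u - 1) + 7/(u - 1)²


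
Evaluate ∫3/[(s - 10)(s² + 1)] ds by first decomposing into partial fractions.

Cover-up at s=10: α = 3/(10²+1) = 3/101. Coeff matching: β = -3/101, γ = -30/101. Decomposition: (3/101)/(s - 10) - ((3/101)s + 30/101)/(s² + 1). Integrate: linear → ln, quadratic → (1/2)ln + arctan: (3/101) ln|(s - 10)| - (3/202) ln(s² + 1) - (30/101) arctan(s) + C


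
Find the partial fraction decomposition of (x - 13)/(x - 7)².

(x - 13) = P(x - 7) + Q. At x = 7: Q = 1·7 - 13 = -6. Coeff of x: P = 1
Result: 1/(x - 7) - 6/(x - 7)²


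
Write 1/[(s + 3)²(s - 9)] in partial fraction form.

Cover-up at s=9: γ = 1/(9 + 3)² = 1/144. Cover-up at s=-3: β = 1/(-3 - 9) = -1/12. Comparing s² coeff: α = -γ = -1/144
Result: (-1/144)/(s + 3) - (1/12)/(s + 3)² + (1/144)/(s - 9)


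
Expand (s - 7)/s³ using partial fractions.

(s - 7) = Ps² + Qs + R. At s = 0: R = 1·0 - 7 = -7. Coefficients: P = 0, Q = 1
Result: 1/s² - 7/s³


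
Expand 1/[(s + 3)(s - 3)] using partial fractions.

1/(s + 3)(s - 3) = A/(s + 3) + B/(s - 3). A = 1/(-3 - 3) = -1/6, B = 1/(3 + 3) = 1/6
Result: (-1/6)/(s + 3) + (1/6)/(s - 3)


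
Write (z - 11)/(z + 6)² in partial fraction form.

(z - 11) = A(z + 6) + B. At z = -6: B = 1·(-6) - 11 = -17. Coeff of z: A = 1
Result: 1/(z + 6) - 17/(z + 6)²


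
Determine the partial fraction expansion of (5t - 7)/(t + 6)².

(5t - 7) = P(t + 6) + Q. At t = -6: Q = 5·(-6) - 7 = -37. Coeff of t: P = 5
Result: 5/(t + 6) - 37/(t + 6)²


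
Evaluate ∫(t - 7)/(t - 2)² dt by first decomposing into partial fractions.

Decompose: A = 1, B = 1·2 - 7 = -5, so (t - 7)/(t - 2)² = 1/(t - 2) - 5/(t - 2)². Integrate: ∫ A/(t - 2) dt = ln|(t - 2)|; ∫ B/(t - 2)² dt = 5/(t - 2). Sum: ln|(t - 2)| + 5/(t - 2) + C


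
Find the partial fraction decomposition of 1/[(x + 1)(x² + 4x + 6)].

Cover-up at x = -1: α = 1/((-1)² + 4·(-1) + 6) = 1/3. Then β = -α = -1/3, γ = -α·(4 - 1) = -1
Result: (1/3)/(x + 1) - ((1/3)x + 1)/(x² + 4x + 6)


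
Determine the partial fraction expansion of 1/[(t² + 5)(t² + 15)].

Coefficient matching gives α = γ = 0, β = 1/(15-5) = 1/10, δ = -β = -1/10
Result: (1/10)/(t² + 5) - (1/10)/(t² + 15)


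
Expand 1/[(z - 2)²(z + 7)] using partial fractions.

Cover-up at z=-7: R = 1/(-7 - 2)² = 1/81. Cover-up at z=2: Q = 1/(2 + 7) = 1/9. Comparing z² coeff: P = -R = -1/81
Result: (-1/81)/(z - 2) + (1/9)/(z - 2)² + (1/81)/(z + 7)


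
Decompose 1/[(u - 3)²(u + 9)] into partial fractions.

Cover-up at u=-9: γ = 1/(-9 - 3)² = 1/144. Cover-up at u=3: β = 1/(3 + 9) = 1/12. Comparing u² coeff: α = -γ = -1/144
Result: (-1/144)/(u - 3) + (1/12)/(u - 3)² + (1/144)/(u + 9)


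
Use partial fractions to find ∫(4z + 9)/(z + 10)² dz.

Decompose: α = 4, β = 4·(-10) + 9 = -31, so (4z + 9)/(z + 10)² = 4/(z + 10) - 31/(z + 10)². Integrate: ∫ α/(z + 10) dz = 4 ln|(z + 10)|; ∫ β/(z + 10)² dz = 31/(z + 10). Sum: 4 ln|(z + 10)| + 31/(z + 10) + C


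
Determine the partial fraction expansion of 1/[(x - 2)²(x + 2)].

Cover-up at x=-2: γ = 1/(-2 - 2)² = 1/16. Cover-up at x=2: β = 1/(2 + 2) = 1/4. Comparing x² coeff: α = -γ = -1/16
Result: (-1/16)/(x - 2) + (1/4)/(x - 2)² + (1/16)/(x + 2)


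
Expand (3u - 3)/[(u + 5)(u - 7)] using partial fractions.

At u=-5: P = (3·(-5) - 3)/(-5 - 7) = 3/2. At u=7: Q = (3·7 - 3)/(7 + 5) = 3/2
Result: (3/2)/(u + 5) + (3/2)/(u - 7)


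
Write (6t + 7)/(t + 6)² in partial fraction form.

(6t + 7) = P(t + 6) + Q. At t = -6: Q = 6·(-6) + 7 = -29. Coeff of t: P = 6
Result: 6/(t + 6) - 29/(t + 6)²


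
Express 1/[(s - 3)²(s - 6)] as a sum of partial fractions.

Cover-up at s=6: C = 1/(6 - 3)² = 1/9. Cover-up at s=3: B = 1/(3 - 6) = -1/3. Comparing s² coeff: A = -C = -1/9
Result: (-1/9)/(s - 3) - (1/3)/(s - 3)² + (1/9)/(s - 6)


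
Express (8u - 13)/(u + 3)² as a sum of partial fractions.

(8u - 13) = α(u + 3) + β. At u = -3: β = 8·(-3) - 13 = -37. Coeff of u: α = 8
Result: 8/(u + 3) - 37/(u + 3)²


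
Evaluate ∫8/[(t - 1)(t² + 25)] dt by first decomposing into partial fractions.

Cover-up at t=1: P = 8/(1²+25) = 4/13. Coeff matching: Q = -4/13, R = -4/13. Decomposition: (4/13)/(t - 1) - ((4/13)t + 4/13)/(t² + 25). Integrate: linear → ln, quadratic → (1/2)ln + arctan: (4/13) ln|(t - 1)| - (2/13) ln(t² + 25) - (4/65) arctan(t/5) + C


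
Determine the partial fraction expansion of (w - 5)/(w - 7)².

(w - 5) = A(w - 7) + B. At w = 7: B = 1·7 - 5 = 2. Coeff of w: A = 1
Result: 1/(w - 7) + 2/(w - 7)²


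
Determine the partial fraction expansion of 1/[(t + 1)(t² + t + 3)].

Cover-up at t = -1: P = 1/((-1)² + 1·(-1) + 3) = 1/3. Then Q = -P = -1/3, R = -P·(1 - 1) = 0
Result: (1/3)/(t + 1) - ((1/3)t)/(t² + t + 3)


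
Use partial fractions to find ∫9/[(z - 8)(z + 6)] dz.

Decompose: 9/[(z - 8)(z + 6)] = (9/14)/(z - 8) - (9/14)/(z + 6). Integrate each term: (9/14) ln|(z - 8)| - (9/14) ln|(z + 6)| + C


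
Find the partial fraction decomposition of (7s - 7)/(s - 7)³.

(7s - 7) = α(s - 7)² + β(s - 7) + γ. At s = 7: γ = 7·7 - 7 = 42. Coefficients: α = 0, β = 7
Result: 7/(s - 7)² + 42/(s - 7)³


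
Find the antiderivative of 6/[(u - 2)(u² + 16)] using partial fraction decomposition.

Cover-up at u=2: α = 6/(2²+16) = 3/10. Coeff matching: β = -3/10, γ = -3/5. Decomposition: (3/10)/(u - 2) - ((3/10)u + 3/5)/(u² + 16). Integrate: linear → ln, quadratic → (1/2)ln + arctan: (3/10) ln|(u - 2)| - (3/20) ln(u² + 16) - (3/20) arctan(u/4) + C


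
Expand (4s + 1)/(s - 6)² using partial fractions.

(4s + 1) = A(s - 6) + B. At s = 6: B = 4·6 + 1 = 25. Coeff of s: A = 4
Result: 4/(s - 6) + 25/(s - 6)²


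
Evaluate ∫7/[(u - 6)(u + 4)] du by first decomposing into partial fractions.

Decompose: 7/[(u - 6)(u + 4)] = (7/10)/(u - 6) - (7/10)/(u + 4). Integrate each term: (7/10) ln|(u - 6)| - (7/10) ln|(u + 4)| + C


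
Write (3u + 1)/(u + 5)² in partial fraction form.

(3u + 1) = A(u + 5) + B. At u = -5: B = 3·(-5) + 1 = -14. Coeff of u: A = 3
Result: 3/(u + 5) - 14/(u + 5)²


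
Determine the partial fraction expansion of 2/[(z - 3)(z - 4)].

2/(z - 3)(z - 4) = α/(z - 3) + β/(z - 4). α = 2/(3 - 4) = -2, β = 2/(4 - 3) = 2
Result: -2/(z - 3) + 2/(z - 4)


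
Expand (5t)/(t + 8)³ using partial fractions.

(5t) = P(t + 8)² + Q(t + 8) + R. At t = -8: R = 5·(-8) + 0 = -40. Coefficients: P = 0, Q = 5
Result: 5/(t + 8)² - 40/(t + 8)³


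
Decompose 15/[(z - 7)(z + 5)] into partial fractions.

15/(z - 7)(z + 5) = P/(z - 7) + Q/(z + 5). P = 15/(7 + 5) = 5/4, Q = 15/(-5 - 7) = -5/4
Result: (5/4)/(z - 7) - (5/4)/(z + 5)


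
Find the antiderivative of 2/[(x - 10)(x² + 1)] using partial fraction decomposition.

Cover-up at x=10: P = 2/(10²+1) = 2/101. Coeff matching: Q = -2/101, R = -20/101. Decomposition: (2/101)/(x - 10) - ((2/101)x + 20/101)/(x² + 1). Integrate: linear → ln, quadratic → (1/2)ln + arctan: (2/101) ln|(x - 10)| - (1/101) ln(x² + 1) - (20/101) arctan(x) + C


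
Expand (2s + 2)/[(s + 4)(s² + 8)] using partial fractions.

At s=-4: A = (2·(-4) + 2)/((-4)² + 8) = -1/4. B = -A = 1/4, C = 2 - (-4)·A = 1
Result: (-1/4)/(s + 4) + ((1/4)s + 1)/(s² + 8)


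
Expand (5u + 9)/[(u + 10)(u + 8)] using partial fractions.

At u=-10: P = (5·(-10) + 9)/(-10 + 8) = 41/2. At u=-8: Q = (5·(-8) + 9)/(-8 + 10) = -31/2
Result: (41/2)/(u + 10) - (31/2)/(u + 8)


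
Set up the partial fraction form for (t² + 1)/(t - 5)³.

Repeated linear factor (power 3): α/(t - 5) + β/(t - 5)² + γ/(t - 5)³


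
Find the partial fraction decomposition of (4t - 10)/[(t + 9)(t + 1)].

At t=-9: P = (4·(-9) - 10)/(-9 + 1) = 23/4. At t=-1: Q = (4·(-1) - 10)/(-1 + 9) = -7/4
Result: (23/4)/(t + 9) - (7/4)/(t + 1)


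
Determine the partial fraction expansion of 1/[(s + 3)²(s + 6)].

Cover-up at s=-6: γ = 1/(-6 + 3)² = 1/9. Cover-up at s=-3: β = 1/(-3 + 6) = 1/3. Comparing s² coeff: α = -γ = -1/9
Result: (-1/9)/(s + 3) + (1/3)/(s + 3)² + (1/9)/(s + 6)


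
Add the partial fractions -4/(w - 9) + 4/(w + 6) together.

Common denominator (w - 9)(w + 6). Numerator: -4(w + 6) + 4(w - 9) = (-4w - 24) + (4w - 36) = -60
Result: (-60)/[(w - 9)(w + 6)]


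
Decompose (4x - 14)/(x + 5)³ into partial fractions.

(4x - 14) = P(x + 5)² + Q(x + 5) + R. At x = -5: R = 4·(-5) - 14 = -34. Coefficients: P = 0, Q = 4
Result: 4/(x + 5)² - 34/(x + 5)³


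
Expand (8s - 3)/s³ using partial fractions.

(8s - 3) = αs² + βs + γ. At s = 0: γ = 8·0 - 3 = -3. Coefficients: α = 0, β = 8
Result: 8/s² - 3/s³


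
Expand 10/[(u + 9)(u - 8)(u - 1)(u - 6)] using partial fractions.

Using Heaviside cover-up: (-1/255)/(u + 9) + (5/119)/(u - 8) + (1/35)/(u - 1) - (1/15)/(u - 6)


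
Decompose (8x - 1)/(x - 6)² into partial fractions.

(8x - 1) = α(x - 6) + β. At x = 6: β = 8·6 - 1 = 47. Coeff of x: α = 8
Result: 8/(x - 6) + 47/(x - 6)²


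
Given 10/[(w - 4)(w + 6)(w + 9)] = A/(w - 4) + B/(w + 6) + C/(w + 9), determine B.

Cover-up at w = -6: B = 10/[(-6 - 4)(-6 + 9)] = 10/[(-10)(3)] = -10/30 = -1/3


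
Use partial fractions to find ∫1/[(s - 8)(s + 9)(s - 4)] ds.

Cover-up: α = 1/68, β = 1/221, γ = -1/52. Decomposition: (1/68)/(s - 8) + (1/221)/(s + 9) - (1/52)/(s - 4). Integrate each term: (1/68) ln|(s - 8)| + (1/221) ln|(s + 9)| - (1/52) ln|(s - 4)| + C


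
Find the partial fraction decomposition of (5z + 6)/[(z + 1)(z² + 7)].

At z=-1: α = (5·(-1) + 6)/((-1)² + 7) = 1/8. β = -α = -1/8, γ = 5 - (-1)·α = 41/8
Result: (1/8)/(z + 1) - ((1/8)z - 41/8)/(z² + 7)


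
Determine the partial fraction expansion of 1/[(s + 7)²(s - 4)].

Cover-up at s=4: C = 1/(4 + 7)² = 1/121. Cover-up at s=-7: B = 1/(-7 - 4) = -1/11. Comparing s² coeff: A = -C = -1/121
Result: (-1/121)/(s + 7) - (1/11)/(s + 7)² + (1/121)/(s - 4)


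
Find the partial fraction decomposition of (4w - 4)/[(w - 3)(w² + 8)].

At w=3: P = (4·3 - 4)/(3² + 8) = 8/17. Q = -P = -8/17, R = 4 - 3·P = 44/17
Result: (8/17)/(w - 3) - ((8/17)w - 44/17)/(w² + 8)


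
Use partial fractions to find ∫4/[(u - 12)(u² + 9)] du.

Cover-up at u=12: α = 4/(12²+9) = 4/153. Coeff matching: β = -4/153, γ = -16/51. Decomposition: (4/153)/(u - 12) - ((4/153)u + 16/51)/(u² + 9). Integrate: linear → ln, quadratic → (1/2)ln + arctan: (4/153) ln|(u - 12)| - (2/153) ln(u² + 9) - (16/153) arctan(u/3) + C


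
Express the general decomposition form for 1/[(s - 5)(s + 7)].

Distinct linear factors: α/(s - 5) + β/(s + 7)


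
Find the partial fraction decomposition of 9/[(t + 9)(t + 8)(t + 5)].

Using cover-up method: α = 9/4, β = -3, γ = 3/4
Result: (9/4)/(t + 9) - 3/(t + 8) + (3/4)/(t + 5)


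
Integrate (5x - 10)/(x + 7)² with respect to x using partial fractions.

Decompose: α = 5, β = 5·(-7) - 10 = -45, so (5x - 10)/(x + 7)² = 5/(x + 7) - 45/(x + 7)². Integrate: ∫ α/(x + 7) dx = 5 ln|(x + 7)|; ∫ β/(x + 7)² dx = 45/(x + 7). Sum: 5 ln|(x + 7)| + 45/(x + 7) + C


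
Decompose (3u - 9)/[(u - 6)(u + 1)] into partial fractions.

At u=6: P = (3·6 - 9)/(6 + 1) = 9/7. At u=-1: Q = (3·(-1) - 9)/(-1 - 6) = 12/7
Result: (9/7)/(u - 6) + (12/7)/(u + 1)


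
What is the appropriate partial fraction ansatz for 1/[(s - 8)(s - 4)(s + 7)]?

Three distinct linear factors: A/(s - 8) + B/(s - 4) + C/(s + 7)


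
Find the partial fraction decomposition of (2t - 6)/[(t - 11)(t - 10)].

At t=11: A = (2·11 - 6)/(11 - 10) = 16. At t=10: B = (2·10 - 6)/(10 - 11) = -14
Result: 16/(t - 11) - 14/(t - 10)


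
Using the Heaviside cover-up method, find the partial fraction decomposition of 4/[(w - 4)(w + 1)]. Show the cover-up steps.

Cover (w - 4): set w=4, get P = 4/(4 + 1) = 4/5. Cover (w + 1): set w=-1, get Q = 4/(-1 - 4) = -4/5.
Result: (4/5)/(w - 4) - (4/5)/(w + 1)


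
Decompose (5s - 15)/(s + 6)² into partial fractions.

(5s - 15) = A(s + 6) + B. At s = -6: B = 5·(-6) - 15 = -45. Coeff of s: A = 5
Result: 5/(s + 6) - 45/(s + 6)²


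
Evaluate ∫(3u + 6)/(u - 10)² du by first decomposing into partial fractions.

Decompose: A = 3, B = 3·10 + 6 = 36, so (3u + 6)/(u - 10)² = 3/(u - 10) + 36/(u - 10)². Integrate: ∫ A/(u - 10) du = 3 ln|(u - 10)|; ∫ B/(u - 10)² du = -36/(u - 10). Sum: 3 ln|(u - 10)| - 36/(u - 10) + C


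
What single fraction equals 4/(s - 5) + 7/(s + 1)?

Common denominator (s - 5)(s + 1). Numerator: 4(s + 1) + 7(s - 5) = (4s + 4) + (7s - 35) = 11s - 31
Result: (11s - 31)/[(s - 5)(s + 1)]


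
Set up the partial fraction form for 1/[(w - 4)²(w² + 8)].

Repeated linear + quadratic: P/(w - 4) + Q/(w - 4)² + (Rw + S)/(w² + 8)


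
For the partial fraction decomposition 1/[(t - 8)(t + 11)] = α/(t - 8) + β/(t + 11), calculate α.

Cover-up at t = 8: α = 1/(8 + 11) = 1/19


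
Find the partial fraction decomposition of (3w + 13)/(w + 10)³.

(3w + 13) = α(w + 10)² + β(w + 10) + γ. At w = -10: γ = 3·(-10) + 13 = -17. Coefficients: α = 0, β = 3
Result: 3/(w + 10)² - 17/(w + 10)³


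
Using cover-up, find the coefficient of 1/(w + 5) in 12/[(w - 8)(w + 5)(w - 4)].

Cover (w + 5), set w=-5: 12/[(-5 - 8)(-5 - 4)] = 4/39


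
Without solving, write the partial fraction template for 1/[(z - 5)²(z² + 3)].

Repeated linear + quadratic: P/(z - 5) + Q/(z - 5)² + (Rz + S)/(z² + 3)


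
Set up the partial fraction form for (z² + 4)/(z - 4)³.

Repeated linear factor (power 3): α/(z - 4) + β/(z - 4)² + γ/(z - 4)³


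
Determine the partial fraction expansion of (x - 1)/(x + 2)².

(x - 1) = α(x + 2) + β. At x = -2: β = 1·(-2) - 1 = -3. Coeff of x: α = 1
Result: 1/(x + 2) - 3/(x + 2)²


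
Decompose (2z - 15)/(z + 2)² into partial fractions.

(2z - 15) = P(z + 2) + Q. At z = -2: Q = 2·(-2) - 15 = -19. Coeff of z: P = 2
Result: 2/(z + 2) - 19/(z + 2)²


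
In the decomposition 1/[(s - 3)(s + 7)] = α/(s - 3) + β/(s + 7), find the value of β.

Cover-up at s = -7: β = 1/(-7 - 3) = -1/10


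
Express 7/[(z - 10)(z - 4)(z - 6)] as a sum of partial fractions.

Using cover-up method: P = 7/24, Q = 7/12, R = -7/8
Result: (7/24)/(z - 10) + (7/12)/(z - 4) - (7/8)/(z - 6)


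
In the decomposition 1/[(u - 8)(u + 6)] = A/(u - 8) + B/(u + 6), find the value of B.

Cover-up at u = -6: B = 1/(-6 - 8) = -1/14


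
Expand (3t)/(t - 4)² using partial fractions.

(3t) = P(t - 4) + Q. At t = 4: Q = 3·4 + 0 = 12. Coeff of t: P = 3
Result: 3/(t - 4) + 12/(t - 4)²


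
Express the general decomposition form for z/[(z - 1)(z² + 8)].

Linear + irreducible quadratic: P/(z - 1) + (Qz + R)/(z² + 8)


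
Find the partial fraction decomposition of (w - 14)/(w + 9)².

(w - 14) = α(w + 9) + β. At w = -9: β = 1·(-9) - 14 = -23. Coeff of w: α = 1
Result: 1/(w + 9) - 23/(w + 9)²


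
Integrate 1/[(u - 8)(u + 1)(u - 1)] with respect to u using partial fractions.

Cover-up: A = 1/63, B = 1/18, C = -1/14. Decomposition: (1/63)/(u - 8) + (1/18)/(u + 1) - (1/14)/(u - 1). Integrate each term: (1/63) ln|(u - 8)| + (1/18) ln|(u + 1)| - (1/14) ln|(u - 1)| + C


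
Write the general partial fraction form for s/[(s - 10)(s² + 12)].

Linear + irreducible quadratic: A/(s - 10) + (Bs + C)/(s² + 12)


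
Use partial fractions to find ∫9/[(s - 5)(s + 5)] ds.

Decompose: 9/[(s - 5)(s + 5)] = (9/10)/(s - 5) - (9/10)/(s + 5). Integrate each term: (9/10) ln|(s - 5)| - (9/10) ln|(s + 5)| + C


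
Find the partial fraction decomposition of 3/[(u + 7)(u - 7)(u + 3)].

Using cover-up method: P = 3/56, Q = 3/140, R = -3/40
Result: (3/56)/(u + 7) + (3/140)/(u - 7) - (3/40)/(u + 3)


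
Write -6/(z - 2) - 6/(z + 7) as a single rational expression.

Common denominator (z - 2)(z + 7). Numerator: -6(z + 7) - 6(z - 2) = (-6z - 42) - (6z - 12) = -12z - 30
Result: (-12z - 30)/[(z - 2)(z + 7)]


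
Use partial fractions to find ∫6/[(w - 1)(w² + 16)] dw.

Cover-up at w=1: A = 6/(1²+16) = 6/17. Coeff matching: B = -6/17, C = -6/17. Decomposition: (6/17)/(w - 1) - ((6/17)w + 6/17)/(w² + 16). Integrate: linear → ln, quadratic → (1/2)ln + arctan: (6/17) ln|(w - 1)| - (3/17) ln(w² + 16) - (3/34) arctan(w/4) + C


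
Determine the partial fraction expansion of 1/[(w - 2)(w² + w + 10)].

Cover-up at w = 2: α = 1/(2² + 1·2 + 10) = 1/16. Then β = -α = -1/16, γ = -α·(1 + 2) = -3/16
Result: (1/16)/(w - 2) - ((1/16)w + 3/16)/(w² + w + 10)


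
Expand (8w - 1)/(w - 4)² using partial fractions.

(8w - 1) = P(w - 4) + Q. At w = 4: Q = 8·4 - 1 = 31. Coeff of w: P = 8
Result: 8/(w - 4) + 31/(w - 4)²


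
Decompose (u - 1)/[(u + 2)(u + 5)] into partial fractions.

At u=-2: α = (1·(-2) - 1)/(-2 + 5) = -1. At u=-5: β = (1·(-5) - 1)/(-5 + 2) = 2
Result: -1/(u + 2) + 2/(u + 5)


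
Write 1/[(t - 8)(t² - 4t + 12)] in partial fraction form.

Cover-up at t = 8: P = 1/(8² - 4·8 + 12) = 1/44. Then Q = -P = -1/44, R = -P·(-4 + 8) = -1/11
Result: (1/44)/(t - 8) - ((1/44)t + 1/11)/(t² - 4t + 12)


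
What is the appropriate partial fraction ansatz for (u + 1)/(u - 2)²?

Repeated linear factor: P/(u - 2) + Q/(u - 2)²


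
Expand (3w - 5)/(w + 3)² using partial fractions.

(3w - 5) = α(w + 3) + β. At w = -3: β = 3·(-3) - 5 = -14. Coeff of w: α = 3
Result: 3/(w + 3) - 14/(w + 3)²


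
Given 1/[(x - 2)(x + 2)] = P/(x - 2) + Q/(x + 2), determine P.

Cover-up at x = 2: P = 1/(2 + 2) = 1/4


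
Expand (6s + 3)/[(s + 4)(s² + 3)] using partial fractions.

At s=-4: A = (6·(-4) + 3)/((-4)² + 3) = -21/19. B = -A = 21/19, C = 6 - (-4)·A = 30/19
Result: (-21/19)/(s + 4) + ((21/19)s + 30/19)/(s² + 3)


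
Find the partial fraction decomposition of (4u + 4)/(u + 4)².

(4u + 4) = α(u + 4) + β. At u = -4: β = 4·(-4) + 4 = -12. Coeff of u: α = 4
Result: 4/(u + 4) - 12/(u + 4)²


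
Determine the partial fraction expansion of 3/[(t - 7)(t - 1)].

3/(t - 7)(t - 1) = P/(t - 7) + Q/(t - 1). P = 3/(7 - 1) = 1/2, Q = 3/(1 - 7) = -1/2
Result: (1/2)/(t - 7) - (1/2)/(t - 1)


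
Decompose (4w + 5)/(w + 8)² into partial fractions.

(4w + 5) = A(w + 8) + B. At w = -8: B = 4·(-8) + 5 = -27. Coeff of w: A = 4
Result: 4/(w + 8) - 27/(w + 8)²


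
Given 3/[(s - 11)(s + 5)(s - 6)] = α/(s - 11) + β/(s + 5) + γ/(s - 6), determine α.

Cover-up at s = 11: α = 3/[(11 + 5)(11 - 6)] = 3/[(16)(5)] = 3/80


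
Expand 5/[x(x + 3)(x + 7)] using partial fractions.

Using cover-up method: A = 5/21, B = -5/12, C = 5/28
Result: (5/21)/x - (5/12)/(x + 3) + (5/28)/(x + 7)


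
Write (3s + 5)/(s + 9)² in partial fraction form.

(3s + 5) = P(s + 9) + Q. At s = -9: Q = 3·(-9) + 5 = -22. Coeff of s: P = 3
Result: 3/(s + 9) - 22/(s + 9)²


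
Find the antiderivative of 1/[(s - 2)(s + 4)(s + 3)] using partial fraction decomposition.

Cover-up: P = 1/30, Q = 1/6, R = -1/5. Decomposition: (1/30)/(s - 2) + (1/6)/(s + 4) - (1/5)/(s + 3). Integrate each term: (1/30) ln|(s - 2)| + (1/6) ln|(s + 4)| - (1/5) ln|(s + 3)| + C


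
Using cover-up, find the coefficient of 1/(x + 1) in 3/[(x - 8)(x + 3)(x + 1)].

Cover (x + 1), set x=-1: 3/[(-1 - 8)(-1 + 3)] = -1/6


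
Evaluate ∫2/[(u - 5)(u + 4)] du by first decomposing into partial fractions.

Decompose: 2/[(u - 5)(u + 4)] = (2/9)/(u - 5) - (2/9)/(u + 4). Integrate each term: (2/9) ln|(u - 5)| - (2/9) ln|(u + 4)| + C


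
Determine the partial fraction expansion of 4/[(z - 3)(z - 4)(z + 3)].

Using cover-up method: P = -2/3, Q = 4/7, R = 2/21
Result: (-2/3)/(z - 3) + (4/7)/(z - 4) + (2/21)/(z + 3)


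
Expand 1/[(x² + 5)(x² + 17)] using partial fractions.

Coefficient matching gives α = γ = 0, β = 1/(17-5) = 1/12, δ = -β = -1/12
Result: (1/12)/(x² + 5) - (1/12)/(x² + 17)


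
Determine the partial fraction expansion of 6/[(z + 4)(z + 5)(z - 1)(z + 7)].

Using Heaviside cover-up: (-2/5)/(z + 4) + (1/2)/(z + 5) + (1/40)/(z - 1) - (1/8)/(z + 7)


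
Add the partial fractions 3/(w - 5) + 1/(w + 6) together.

Common denominator (w - 5)(w + 6). Numerator: 3(w + 6) + 1(w - 5) = (3w + 18) + (w - 5) = 4w + 13
Result: (4w + 13)/[(w - 5)(w + 6)]


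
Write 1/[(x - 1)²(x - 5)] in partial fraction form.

Cover-up at x=5: γ = 1/(5 - 1)² = 1/16. Cover-up at x=1: β = 1/(1 - 5) = -1/4. Comparing x² coeff: α = -γ = -1/16
Result: (-1/16)/(x - 1) - (1/4)/(x - 1)² + (1/16)/(x - 5)


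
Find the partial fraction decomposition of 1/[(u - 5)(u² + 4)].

Cover-up at u = 5: α = 1/(5² + 4) = 1/29. Then β = -α = -1/29, γ = -α·(0 + 5) = -5/29
Result: (1/29)/(u - 5) - ((1/29)u + 5/29)/(u² + 4)


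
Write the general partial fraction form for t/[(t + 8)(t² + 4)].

Linear + irreducible quadratic: A/(t + 8) + (Bt + C)/(t² + 4)


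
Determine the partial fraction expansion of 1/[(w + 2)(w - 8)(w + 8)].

Using cover-up method: α = -1/60, β = 1/160, γ = 1/96
Result: (-1/60)/(w + 2) + (1/160)/(w - 8) + (1/96)/(w + 8)


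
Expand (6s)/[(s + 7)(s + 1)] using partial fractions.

At s=-7: α = (6·(-7) + 0)/(-7 + 1) = 7. At s=-1: β = (6·(-1) + 0)/(-1 + 7) = -1
Result: 7/(s + 7) - 1/(s + 1)


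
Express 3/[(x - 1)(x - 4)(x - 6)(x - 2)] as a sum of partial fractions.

Using Heaviside cover-up: (-1/5)/(x - 1) - (1/4)/(x - 4) + (3/40)/(x - 6) + (3/8)/(x - 2)


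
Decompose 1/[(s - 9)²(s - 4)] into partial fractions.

Cover-up at s=4: R = 1/(4 - 9)² = 1/25. Cover-up at s=9: Q = 1/(9 - 4) = 1/5. Comparing s² coeff: P = -R = -1/25
Result: (-1/25)/(s - 9) + (1/5)/(s - 9)² + (1/25)/(s - 4)


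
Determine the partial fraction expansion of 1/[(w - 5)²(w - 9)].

Cover-up at w=9: R = 1/(9 - 5)² = 1/16. Cover-up at w=5: Q = 1/(5 - 9) = -1/4. Comparing w² coeff: P = -R = -1/16
Result: (-1/16)/(w - 5) - (1/4)/(w - 5)² + (1/16)/(w - 9)


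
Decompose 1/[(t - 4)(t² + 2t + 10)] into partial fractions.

Cover-up at t = 4: A = 1/(4² + 2·4 + 10) = 1/34. Then B = -A = -1/34, C = -A·(2 + 4) = -3/17
Result: (1/34)/(t - 4) - ((1/34)t + 3/17)/(t² + 2t + 10)


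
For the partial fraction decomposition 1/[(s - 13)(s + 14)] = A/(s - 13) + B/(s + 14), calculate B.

Cover-up at s = -14: B = 1/(-14 - 13) = -1/27


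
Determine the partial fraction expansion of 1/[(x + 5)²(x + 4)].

Cover-up at x=-4: γ = 1/(-4 + 5)² = 1. Cover-up at x=-5: β = 1/(-5 + 4) = -1. Comparing x² coeff: α = -γ = -1
Result: -1/(x + 5) - 1/(x + 5)² + 1/(x + 4)


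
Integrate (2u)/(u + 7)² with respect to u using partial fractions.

Decompose: P = 2, Q = 2·(-7) + 0 = -14, so (2u)/(u + 7)² = 2/(u + 7) - 14/(u + 7)². Integrate: ∫ P/(u + 7) du = 2 ln|(u + 7)|; ∫ Q/(u + 7)² du = 14/(u + 7). Sum: 2 ln|(u + 7)| + 14/(u + 7) + C


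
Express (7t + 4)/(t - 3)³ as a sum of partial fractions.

(7t + 4) = α(t - 3)² + β(t - 3) + γ. At t = 3: γ = 7·3 + 4 = 25. Coefficients: α = 0, β = 7
Result: 7/(t - 3)² + 25/(t - 3)³


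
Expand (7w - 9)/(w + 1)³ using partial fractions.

(7w - 9) = P(w + 1)² + Q(w + 1) + R. At w = -1: R = 7·(-1) - 9 = -16. Coefficients: P = 0, Q = 7
Result: 7/(w + 1)² - 16/(w + 1)³


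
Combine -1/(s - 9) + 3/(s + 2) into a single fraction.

Common denominator (s - 9)(s + 2). Numerator: -1(s + 2) + 3(s - 9) = (-s - 2) + (3s - 27) = 2s - 29
Result: (2s - 29)/[(s - 9)(s + 2)]


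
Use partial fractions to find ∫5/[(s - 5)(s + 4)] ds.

Decompose: 5/[(s - 5)(s + 4)] = (5/9)/(s - 5) - (5/9)/(s + 4). Integrate each term: (5/9) ln|(s - 5)| - (5/9) ln|(s + 4)| + C


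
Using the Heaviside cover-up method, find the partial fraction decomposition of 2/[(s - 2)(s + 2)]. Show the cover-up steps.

Cover (s - 2): set s=2, get P = 2/(2 + 2) = 1/2. Cover (s + 2): set s=-2, get Q = 2/(-2 - 2) = -1/2.
Result: (1/2)/(s - 2) - (1/2)/(s + 2)


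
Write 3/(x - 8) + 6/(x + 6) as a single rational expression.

Common denominator (x - 8)(x + 6). Numerator: 3(x + 6) + 6(x - 8) = (3x + 18) + (6x - 48) = 9x - 30
Result: (9x - 30)/[(x - 8)(x + 6)]


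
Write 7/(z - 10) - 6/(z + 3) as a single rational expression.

Common denominator (z - 10)(z + 3). Numerator: 7(z + 3) - 6(z - 10) = (7z + 21) - (6z - 60) = z + 81
Result: (z + 81)/[(z - 10)(z + 3)]


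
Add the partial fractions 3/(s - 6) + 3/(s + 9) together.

Common denominator (s - 6)(s + 9). Numerator: 3(s + 9) + 3(s - 6) = (3s + 27) + (3s - 18) = 6s + 9
Result: (6s + 9)/[(s - 6)(s + 9)]


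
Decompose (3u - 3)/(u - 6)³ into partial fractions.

(3u - 3) = P(u - 6)² + Q(u - 6) + R. At u = 6: R = 3·6 - 3 = 15. Coefficients: P = 0, Q = 3
Result: 3/(u - 6)² + 15/(u - 6)³


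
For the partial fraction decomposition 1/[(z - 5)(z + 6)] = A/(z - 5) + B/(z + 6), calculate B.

Cover-up at z = -6: B = 1/(-6 - 5) = -1/11


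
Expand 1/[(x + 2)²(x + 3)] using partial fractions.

Cover-up at x=-3: γ = 1/(-3 + 2)² = 1. Cover-up at x=-2: β = 1/(-2 + 3) = 1. Comparing x² coeff: α = -γ = -1
Result: -1/(x + 2) + 1/(x + 2)² + 1/(x + 3)


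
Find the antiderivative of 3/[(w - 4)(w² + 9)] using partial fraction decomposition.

Cover-up at w=4: P = 3/(4²+9) = 3/25. Coeff matching: Q = -3/25, R = -12/25. Decomposition: (3/25)/(w - 4) - ((3/25)w + 12/25)/(w² + 9). Integrate: linear → ln, quadratic → (1/2)ln + arctan: (3/25) ln|(w - 4)| - (3/50) ln(w² + 9) - (4/25) arctan(w/3) + C


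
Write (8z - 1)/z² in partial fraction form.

(8z - 1) = Pz + Q. At z = 0: Q = 8·0 - 1 = -1. Coeff of z: P = 8
Result: 8/z - 1/z²


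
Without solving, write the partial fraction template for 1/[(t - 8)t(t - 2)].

Three distinct linear factors: A/(t - 8) + B/t + C/(t - 2)


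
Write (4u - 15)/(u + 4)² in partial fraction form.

(4u - 15) = P(u + 4) + Q. At u = -4: Q = 4·(-4) - 15 = -31. Coeff of u: P = 4
Result: 4/(u + 4) - 31/(u + 4)²


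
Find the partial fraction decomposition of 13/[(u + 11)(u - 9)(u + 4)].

Using cover-up method: A = 13/140, B = 1/20, C = -1/7
Result: (13/140)/(u + 11) + (1/20)/(u - 9) - (1/7)/(u + 4)


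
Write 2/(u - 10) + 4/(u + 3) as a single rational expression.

Common denominator (u - 10)(u + 3). Numerator: 2(u + 3) + 4(u - 10) = (2u + 6) + (4u - 40) = 6u - 34
Result: (6u - 34)/[(u - 10)(u + 3)]


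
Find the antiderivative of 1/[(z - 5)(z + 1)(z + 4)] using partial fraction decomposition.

Cover-up: A = 1/54, B = -1/18, C = 1/27. Decomposition: (1/54)/(z - 5) - (1/18)/(z + 1) + (1/27)/(z + 4). Integrate each term: (1/54) ln|(z - 5)| - (1/18) ln|(z + 1)| + (1/27) ln|(z + 4)| + C


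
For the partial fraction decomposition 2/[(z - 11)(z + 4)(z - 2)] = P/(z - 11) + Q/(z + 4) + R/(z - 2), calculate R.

Cover-up at z = 2: R = 2/[(2 - 11)(2 + 4)] = 2/[(-9)(6)] = -2/54 = -1/27


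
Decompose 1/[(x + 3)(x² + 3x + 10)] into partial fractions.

Cover-up at x = -3: α = 1/((-3)² + 3·(-3) + 10) = 1/10. Then β = -α = -1/10, γ = -α·(3 - 3) = 0
Result: (1/10)/(x + 3) - ((1/10)x)/(x² + 3x + 10)


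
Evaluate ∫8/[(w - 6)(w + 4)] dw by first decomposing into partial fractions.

Decompose: 8/[(w - 6)(w + 4)] = (4/5)/(w - 6) - (4/5)/(w + 4). Integrate each term: (4/5) ln|(w - 6)| - (4/5) ln|(w + 4)| + C


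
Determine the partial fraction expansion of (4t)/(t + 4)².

(4t) = A(t + 4) + B. At t = -4: B = 4·(-4) + 0 = -16. Coeff of t: A = 4
Result: 4/(t + 4) - 16/(t + 4)²
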